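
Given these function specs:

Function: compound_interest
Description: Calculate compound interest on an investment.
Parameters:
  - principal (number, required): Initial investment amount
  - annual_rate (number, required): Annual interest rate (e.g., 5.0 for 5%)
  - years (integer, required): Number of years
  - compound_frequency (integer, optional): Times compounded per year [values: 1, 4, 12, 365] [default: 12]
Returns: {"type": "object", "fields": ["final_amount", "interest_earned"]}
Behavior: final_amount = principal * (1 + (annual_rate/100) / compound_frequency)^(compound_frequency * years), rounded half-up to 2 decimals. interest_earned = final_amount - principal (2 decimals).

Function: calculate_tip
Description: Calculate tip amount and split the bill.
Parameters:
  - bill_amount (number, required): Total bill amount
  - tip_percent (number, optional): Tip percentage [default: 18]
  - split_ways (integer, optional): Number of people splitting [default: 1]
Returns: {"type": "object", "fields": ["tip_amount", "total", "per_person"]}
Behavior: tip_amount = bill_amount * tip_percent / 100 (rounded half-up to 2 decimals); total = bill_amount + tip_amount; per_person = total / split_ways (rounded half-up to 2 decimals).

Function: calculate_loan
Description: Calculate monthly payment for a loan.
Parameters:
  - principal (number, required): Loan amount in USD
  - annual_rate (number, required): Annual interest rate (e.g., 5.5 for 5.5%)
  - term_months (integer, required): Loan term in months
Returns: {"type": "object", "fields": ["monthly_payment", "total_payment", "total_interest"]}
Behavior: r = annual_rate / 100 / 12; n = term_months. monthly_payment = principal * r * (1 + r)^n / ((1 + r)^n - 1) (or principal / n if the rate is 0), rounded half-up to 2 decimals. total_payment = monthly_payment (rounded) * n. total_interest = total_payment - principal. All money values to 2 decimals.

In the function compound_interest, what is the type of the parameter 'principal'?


The compound_interest spec declares:
  - principal (number, required): Initial investment amount
Type:
number


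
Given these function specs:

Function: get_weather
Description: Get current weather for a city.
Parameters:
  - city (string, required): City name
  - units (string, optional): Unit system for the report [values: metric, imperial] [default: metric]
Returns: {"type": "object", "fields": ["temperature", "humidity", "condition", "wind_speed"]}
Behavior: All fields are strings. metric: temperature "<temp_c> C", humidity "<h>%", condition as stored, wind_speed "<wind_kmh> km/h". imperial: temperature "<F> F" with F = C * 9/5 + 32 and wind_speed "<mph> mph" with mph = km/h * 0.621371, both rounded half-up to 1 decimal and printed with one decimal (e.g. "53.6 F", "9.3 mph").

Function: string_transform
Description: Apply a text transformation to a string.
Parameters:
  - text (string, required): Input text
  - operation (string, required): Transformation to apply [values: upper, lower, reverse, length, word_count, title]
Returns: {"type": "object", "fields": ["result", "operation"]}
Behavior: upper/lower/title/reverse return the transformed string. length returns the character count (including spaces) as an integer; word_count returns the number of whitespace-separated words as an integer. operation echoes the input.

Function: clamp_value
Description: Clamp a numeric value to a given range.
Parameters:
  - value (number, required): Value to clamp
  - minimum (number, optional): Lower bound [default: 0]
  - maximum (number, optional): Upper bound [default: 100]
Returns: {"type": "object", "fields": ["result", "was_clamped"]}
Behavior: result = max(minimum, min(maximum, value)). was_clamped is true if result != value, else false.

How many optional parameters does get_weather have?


Parameters of get_weather: city (required), units (optional)
Optional count:
1


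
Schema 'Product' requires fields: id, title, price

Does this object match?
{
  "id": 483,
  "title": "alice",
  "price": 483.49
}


Checking required fields... All present.
Valid - all required fields present


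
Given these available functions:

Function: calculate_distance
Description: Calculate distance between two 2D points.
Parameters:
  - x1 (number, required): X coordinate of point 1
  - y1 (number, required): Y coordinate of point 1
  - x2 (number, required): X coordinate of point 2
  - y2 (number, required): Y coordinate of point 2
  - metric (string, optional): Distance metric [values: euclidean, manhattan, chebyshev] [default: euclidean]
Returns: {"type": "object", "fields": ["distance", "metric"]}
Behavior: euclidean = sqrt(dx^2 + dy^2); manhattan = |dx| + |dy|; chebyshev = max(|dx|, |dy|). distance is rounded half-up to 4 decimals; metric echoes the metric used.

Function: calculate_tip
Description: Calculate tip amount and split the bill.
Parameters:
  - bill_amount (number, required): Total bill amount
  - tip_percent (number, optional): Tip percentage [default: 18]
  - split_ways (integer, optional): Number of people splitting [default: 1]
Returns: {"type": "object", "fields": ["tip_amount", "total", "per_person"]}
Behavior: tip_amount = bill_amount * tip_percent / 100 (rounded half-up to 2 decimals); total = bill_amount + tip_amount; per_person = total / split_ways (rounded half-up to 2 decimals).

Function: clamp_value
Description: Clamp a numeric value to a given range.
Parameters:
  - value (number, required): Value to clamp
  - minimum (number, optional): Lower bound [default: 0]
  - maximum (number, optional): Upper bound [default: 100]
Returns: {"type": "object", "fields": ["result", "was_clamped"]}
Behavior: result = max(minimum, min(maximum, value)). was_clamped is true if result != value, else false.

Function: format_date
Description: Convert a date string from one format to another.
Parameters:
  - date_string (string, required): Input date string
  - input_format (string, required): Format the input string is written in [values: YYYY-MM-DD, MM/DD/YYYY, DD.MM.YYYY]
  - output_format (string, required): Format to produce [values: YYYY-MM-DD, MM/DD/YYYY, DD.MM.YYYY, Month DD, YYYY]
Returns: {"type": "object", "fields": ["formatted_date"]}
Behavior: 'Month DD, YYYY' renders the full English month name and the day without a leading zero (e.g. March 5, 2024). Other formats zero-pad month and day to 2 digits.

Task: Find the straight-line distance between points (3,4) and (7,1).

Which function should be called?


The task needs a function whose description is: Calculate distance between two 2D points.
calculate_distance


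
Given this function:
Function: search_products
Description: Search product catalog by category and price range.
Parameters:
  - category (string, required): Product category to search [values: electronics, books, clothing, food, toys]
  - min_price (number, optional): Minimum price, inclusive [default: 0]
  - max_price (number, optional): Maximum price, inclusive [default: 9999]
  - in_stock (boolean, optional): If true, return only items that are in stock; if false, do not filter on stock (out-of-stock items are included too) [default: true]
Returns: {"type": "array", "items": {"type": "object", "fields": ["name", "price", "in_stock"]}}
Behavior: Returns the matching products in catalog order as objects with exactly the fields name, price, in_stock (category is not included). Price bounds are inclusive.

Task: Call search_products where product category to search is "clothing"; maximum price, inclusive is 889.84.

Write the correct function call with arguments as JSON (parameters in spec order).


Mapping each described value to its parameter name:
  'Product category to search' -> category = "clothing"
  'Maximum price, inclusive' -> max_price = 889.84
search_products({"category": "clothing", "max_price": 889.84})


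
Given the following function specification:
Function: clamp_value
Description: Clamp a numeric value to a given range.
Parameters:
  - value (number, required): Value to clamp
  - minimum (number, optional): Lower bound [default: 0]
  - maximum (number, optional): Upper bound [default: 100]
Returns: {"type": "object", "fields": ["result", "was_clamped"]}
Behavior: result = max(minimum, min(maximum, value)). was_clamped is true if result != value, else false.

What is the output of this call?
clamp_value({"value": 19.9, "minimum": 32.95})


Defaults applied: maximum=100
result = max(32.95, min(100, 19.9)) = max(32.95, 19.9) = 32.95
was_clamped = (32.95 != 19.9) = true
Output:
{"result": 32.95, "was_clamped": true}


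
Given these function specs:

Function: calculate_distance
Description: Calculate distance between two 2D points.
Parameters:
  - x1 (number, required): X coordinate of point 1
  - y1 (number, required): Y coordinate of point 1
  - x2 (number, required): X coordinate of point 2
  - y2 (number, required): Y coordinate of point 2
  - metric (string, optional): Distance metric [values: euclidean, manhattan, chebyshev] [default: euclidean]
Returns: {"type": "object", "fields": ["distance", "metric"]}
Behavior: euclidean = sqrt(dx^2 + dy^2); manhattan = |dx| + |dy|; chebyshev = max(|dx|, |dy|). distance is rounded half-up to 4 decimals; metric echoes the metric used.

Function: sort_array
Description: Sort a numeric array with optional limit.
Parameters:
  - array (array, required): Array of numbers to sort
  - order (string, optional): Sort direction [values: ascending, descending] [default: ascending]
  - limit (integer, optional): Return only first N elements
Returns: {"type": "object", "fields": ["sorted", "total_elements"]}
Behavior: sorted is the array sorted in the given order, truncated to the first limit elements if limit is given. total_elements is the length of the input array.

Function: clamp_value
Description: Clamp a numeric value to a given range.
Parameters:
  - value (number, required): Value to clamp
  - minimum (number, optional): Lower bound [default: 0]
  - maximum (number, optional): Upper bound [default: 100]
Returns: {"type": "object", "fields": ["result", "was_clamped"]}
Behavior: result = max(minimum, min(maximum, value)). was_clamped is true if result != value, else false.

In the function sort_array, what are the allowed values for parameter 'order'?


The sort_array spec declares:
  - order (string, optional): Sort direction [values: ascending, descending] [default: ascending]
Allowed values:
ascending, descending


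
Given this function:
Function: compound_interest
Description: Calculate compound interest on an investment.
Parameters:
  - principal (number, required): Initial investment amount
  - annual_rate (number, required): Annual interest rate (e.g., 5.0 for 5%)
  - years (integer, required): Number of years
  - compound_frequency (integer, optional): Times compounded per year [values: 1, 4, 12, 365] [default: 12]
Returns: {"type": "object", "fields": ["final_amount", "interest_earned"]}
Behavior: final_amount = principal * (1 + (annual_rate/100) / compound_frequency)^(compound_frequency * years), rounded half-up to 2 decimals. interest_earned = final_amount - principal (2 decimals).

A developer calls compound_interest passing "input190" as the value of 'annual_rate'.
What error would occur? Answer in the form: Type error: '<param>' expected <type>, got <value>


Spec: 'annual_rate' is declared as number; "input190" is a string.
Type error: 'annual_rate' expected number, got "input190"


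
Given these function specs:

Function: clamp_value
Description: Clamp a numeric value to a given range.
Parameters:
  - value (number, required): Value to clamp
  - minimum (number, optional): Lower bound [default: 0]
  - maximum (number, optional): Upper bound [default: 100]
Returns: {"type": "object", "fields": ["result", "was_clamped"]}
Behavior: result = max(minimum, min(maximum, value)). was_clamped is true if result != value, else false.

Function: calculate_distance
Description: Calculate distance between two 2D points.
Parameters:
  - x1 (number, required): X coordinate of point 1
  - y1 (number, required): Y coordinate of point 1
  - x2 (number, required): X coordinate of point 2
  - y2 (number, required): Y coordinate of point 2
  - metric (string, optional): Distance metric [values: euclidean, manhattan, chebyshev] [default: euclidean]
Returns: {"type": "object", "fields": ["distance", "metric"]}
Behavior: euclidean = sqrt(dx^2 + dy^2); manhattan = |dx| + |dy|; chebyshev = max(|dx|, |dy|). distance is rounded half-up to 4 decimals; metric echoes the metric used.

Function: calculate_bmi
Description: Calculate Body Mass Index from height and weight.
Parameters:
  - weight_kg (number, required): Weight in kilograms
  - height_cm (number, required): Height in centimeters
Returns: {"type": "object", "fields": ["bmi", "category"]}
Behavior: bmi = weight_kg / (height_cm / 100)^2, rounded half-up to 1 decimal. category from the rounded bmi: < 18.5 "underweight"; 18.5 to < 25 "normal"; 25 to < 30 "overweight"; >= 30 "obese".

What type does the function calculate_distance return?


The calculate_distance spec declares Returns: {"type": "object", "fields": ["distance", "metric"]}
Type:
object


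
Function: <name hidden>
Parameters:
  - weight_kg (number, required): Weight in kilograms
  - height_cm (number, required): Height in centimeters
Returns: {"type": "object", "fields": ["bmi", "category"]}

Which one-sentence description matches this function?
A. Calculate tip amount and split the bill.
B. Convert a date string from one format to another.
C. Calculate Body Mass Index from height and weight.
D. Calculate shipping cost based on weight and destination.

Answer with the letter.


Parameters weight_kg, height_cm and return ["bmi", "category"] fit: Calculate Body Mass Index from height and weight.
C


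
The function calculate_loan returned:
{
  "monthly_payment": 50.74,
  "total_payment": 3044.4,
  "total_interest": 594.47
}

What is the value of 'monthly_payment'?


50.74


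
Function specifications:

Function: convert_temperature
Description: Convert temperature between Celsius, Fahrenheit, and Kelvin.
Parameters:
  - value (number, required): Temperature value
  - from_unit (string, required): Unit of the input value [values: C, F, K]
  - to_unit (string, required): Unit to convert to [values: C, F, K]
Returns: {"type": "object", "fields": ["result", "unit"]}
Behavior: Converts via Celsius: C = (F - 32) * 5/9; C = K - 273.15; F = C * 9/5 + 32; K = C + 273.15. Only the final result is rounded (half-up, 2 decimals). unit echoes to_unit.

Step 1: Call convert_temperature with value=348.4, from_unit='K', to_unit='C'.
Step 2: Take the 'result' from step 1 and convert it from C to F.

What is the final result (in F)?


Step 1: convert_temperature(value=348.4, from_unit=K, to_unit=C)
  To C: 348.4 - 273.15 = 75.25
  Target is C: 75.25
  Round to 2 decimals: 75.25
  -> result = 75.25 C
Step 2: convert_temperature(value=75.25, from_unit=C, to_unit=F)
  Input already in C: 75.25
  To F: 75.25 * 9/5 + 32 = 167.45
  Round to 2 decimals: 167.45
  -> result = 167.45 F
167.45 F


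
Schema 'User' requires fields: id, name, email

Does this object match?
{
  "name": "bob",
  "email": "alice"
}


Checking required fields...
Missing: id
Invalid - missing required field 'id'


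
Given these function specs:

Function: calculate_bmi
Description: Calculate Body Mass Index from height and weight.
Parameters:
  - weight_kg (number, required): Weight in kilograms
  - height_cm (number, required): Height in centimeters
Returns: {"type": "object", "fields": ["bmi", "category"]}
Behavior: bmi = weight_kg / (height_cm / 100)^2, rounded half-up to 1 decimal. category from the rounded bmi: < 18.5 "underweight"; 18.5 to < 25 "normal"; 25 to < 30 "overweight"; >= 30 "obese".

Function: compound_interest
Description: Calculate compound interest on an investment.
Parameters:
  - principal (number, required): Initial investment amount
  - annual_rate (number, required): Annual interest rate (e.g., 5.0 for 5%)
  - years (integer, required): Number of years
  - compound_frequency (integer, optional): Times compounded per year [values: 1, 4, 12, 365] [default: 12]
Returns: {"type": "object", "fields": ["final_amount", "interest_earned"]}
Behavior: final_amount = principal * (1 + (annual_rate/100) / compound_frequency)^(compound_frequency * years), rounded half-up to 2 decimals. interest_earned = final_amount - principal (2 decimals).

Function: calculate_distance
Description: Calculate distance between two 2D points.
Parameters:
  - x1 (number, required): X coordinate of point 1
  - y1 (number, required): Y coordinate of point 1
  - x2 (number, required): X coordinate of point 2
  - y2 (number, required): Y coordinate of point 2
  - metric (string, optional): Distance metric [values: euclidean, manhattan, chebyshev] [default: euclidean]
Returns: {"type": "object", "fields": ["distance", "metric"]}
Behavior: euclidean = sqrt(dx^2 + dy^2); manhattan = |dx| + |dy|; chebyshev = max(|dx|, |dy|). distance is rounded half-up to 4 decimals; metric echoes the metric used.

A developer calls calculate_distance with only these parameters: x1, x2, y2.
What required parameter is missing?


Required parameters: x1, y1, x2, y2
Provided: x1, x2, y2
Missing: y1
y1


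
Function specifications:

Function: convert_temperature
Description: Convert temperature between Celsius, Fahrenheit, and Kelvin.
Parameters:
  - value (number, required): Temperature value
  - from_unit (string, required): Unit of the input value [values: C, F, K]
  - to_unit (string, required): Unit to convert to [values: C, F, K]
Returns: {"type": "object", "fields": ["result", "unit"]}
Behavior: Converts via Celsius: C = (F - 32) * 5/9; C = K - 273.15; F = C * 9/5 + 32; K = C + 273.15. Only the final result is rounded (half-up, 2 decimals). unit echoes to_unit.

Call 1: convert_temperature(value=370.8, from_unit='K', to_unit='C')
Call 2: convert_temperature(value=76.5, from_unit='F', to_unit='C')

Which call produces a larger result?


Call 1:
  To C: 370.8 - 273.15 = 97.65
  Target is C: 97.65
  Round to 2 decimals: 97.65
  -> 97.65 C
Call 2:
  To C: (76.5 - 32) * 5/9 = 24.722222
  Target is C: 24.722222
  Round to 2 decimals: 24.72
  -> 24.72 C
Call 1 (97.65 C)


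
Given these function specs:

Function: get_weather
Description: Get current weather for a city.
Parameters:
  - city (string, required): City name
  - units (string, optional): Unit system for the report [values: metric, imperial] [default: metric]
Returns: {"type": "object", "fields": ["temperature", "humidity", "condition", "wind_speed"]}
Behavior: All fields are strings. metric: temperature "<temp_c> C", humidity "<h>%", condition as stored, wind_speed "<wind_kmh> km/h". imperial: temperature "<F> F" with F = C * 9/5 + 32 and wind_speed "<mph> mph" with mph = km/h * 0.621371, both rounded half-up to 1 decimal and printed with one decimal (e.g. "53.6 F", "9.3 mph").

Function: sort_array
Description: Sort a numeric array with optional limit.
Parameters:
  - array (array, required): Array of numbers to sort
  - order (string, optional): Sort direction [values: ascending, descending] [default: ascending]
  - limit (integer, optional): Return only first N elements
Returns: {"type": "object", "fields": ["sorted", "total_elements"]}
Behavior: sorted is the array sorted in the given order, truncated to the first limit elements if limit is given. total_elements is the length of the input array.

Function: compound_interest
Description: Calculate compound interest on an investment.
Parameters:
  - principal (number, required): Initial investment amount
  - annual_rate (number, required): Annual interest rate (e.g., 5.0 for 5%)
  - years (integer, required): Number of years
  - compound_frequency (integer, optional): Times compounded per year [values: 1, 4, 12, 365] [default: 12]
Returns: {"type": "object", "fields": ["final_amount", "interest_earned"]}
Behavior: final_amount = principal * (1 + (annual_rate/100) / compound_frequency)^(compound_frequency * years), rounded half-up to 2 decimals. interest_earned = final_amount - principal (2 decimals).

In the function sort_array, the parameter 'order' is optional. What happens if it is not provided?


The sort_array spec declares:
  - order (string, optional): Sort direction [values: ascending, descending] [default: ascending]
It defaults to ascending


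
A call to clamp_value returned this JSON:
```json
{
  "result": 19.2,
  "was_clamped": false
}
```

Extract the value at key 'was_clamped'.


false


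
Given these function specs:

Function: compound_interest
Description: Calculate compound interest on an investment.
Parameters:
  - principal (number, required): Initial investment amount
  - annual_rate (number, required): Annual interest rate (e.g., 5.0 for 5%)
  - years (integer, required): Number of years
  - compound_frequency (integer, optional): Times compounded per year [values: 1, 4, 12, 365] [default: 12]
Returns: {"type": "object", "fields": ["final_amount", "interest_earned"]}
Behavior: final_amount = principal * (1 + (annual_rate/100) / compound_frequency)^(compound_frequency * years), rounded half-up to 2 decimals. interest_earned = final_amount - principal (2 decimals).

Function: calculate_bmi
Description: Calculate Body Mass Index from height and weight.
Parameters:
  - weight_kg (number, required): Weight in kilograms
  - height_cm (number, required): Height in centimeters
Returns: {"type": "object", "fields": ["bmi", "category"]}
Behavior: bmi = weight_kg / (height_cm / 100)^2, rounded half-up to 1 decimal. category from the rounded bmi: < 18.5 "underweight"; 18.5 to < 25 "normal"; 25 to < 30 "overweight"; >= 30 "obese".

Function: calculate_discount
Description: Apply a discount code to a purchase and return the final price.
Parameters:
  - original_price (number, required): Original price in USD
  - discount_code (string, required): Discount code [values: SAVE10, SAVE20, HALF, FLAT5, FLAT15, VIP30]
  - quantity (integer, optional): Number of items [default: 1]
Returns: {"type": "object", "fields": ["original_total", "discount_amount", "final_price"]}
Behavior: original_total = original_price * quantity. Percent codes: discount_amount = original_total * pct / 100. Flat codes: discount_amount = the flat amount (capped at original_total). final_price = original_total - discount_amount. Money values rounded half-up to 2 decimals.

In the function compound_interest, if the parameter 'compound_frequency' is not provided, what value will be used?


The compound_interest spec declares:
  - compound_frequency (integer, optional): Times compounded per year [values: 1, 4, 12, 365] [default: 12]
Default:
12


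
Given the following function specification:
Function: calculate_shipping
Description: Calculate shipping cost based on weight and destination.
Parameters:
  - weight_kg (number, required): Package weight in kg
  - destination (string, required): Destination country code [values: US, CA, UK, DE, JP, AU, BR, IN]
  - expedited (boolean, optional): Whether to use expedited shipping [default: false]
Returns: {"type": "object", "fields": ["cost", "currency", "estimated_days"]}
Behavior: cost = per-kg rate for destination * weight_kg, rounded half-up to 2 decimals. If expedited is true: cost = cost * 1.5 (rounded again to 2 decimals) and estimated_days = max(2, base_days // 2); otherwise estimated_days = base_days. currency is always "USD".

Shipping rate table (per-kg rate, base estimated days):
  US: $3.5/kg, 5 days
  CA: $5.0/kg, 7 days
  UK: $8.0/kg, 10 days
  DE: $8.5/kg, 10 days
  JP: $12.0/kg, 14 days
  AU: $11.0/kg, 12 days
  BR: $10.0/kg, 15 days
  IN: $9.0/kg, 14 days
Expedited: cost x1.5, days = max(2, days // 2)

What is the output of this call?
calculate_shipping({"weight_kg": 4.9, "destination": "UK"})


Defaults applied: expedited=false
Rate for UK: $8.0/kg, base 10 days
cost = 8.0 * 4.9 = 39.2 -> 39.20
expedited not set/false: estimated_days = 10
Output:
{"cost": 39.2, "currency": "USD", "estimated_days": 10}


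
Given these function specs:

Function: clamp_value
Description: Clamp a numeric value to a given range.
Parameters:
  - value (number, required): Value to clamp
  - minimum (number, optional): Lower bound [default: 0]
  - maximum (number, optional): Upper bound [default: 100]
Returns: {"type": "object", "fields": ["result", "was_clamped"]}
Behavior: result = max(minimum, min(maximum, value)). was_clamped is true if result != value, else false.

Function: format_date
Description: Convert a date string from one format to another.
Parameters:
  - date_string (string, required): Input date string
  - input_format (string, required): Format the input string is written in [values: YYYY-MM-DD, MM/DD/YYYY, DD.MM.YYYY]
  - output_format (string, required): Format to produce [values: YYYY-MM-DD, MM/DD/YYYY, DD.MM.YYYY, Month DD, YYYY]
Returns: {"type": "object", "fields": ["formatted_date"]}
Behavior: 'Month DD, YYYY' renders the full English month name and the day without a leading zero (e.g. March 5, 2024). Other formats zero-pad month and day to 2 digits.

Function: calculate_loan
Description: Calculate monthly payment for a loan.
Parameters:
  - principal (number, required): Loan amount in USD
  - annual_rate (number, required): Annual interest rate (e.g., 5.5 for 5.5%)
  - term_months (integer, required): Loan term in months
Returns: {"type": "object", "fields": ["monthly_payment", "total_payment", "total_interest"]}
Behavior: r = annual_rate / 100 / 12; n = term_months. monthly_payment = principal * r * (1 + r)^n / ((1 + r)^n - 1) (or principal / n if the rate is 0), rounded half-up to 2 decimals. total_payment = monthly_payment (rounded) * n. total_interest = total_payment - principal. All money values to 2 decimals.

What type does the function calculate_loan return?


The calculate_loan spec declares Returns: {"type": "object", "fields": ["monthly_payment", "total_payment", "total_interest"]}
Type:
object


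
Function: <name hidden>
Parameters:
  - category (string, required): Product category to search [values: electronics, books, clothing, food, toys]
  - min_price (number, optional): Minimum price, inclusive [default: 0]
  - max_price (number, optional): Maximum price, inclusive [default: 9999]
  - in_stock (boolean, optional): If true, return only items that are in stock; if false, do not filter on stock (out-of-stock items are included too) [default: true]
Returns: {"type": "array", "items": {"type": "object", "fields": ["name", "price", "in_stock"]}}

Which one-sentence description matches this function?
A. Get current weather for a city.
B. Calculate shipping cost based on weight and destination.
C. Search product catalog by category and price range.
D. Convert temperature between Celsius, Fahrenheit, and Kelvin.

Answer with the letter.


Parameters category, min_price, max_price, in_stock and return "array" fit: Search product catalog by category and price range.
C


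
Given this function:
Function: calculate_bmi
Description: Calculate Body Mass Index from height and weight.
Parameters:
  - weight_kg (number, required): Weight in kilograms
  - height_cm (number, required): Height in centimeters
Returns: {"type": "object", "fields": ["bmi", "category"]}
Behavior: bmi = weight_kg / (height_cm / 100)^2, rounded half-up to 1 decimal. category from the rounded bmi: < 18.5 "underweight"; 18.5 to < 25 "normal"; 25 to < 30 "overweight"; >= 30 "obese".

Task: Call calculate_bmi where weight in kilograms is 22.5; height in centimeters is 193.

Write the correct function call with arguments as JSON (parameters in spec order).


Mapping each described value to its parameter name:
  'Weight in kilograms' -> weight_kg = 22.5
  'Height in centimeters' -> height_cm = 193
calculate_bmi({"weight_kg": 22.5, "height_cm": 193})


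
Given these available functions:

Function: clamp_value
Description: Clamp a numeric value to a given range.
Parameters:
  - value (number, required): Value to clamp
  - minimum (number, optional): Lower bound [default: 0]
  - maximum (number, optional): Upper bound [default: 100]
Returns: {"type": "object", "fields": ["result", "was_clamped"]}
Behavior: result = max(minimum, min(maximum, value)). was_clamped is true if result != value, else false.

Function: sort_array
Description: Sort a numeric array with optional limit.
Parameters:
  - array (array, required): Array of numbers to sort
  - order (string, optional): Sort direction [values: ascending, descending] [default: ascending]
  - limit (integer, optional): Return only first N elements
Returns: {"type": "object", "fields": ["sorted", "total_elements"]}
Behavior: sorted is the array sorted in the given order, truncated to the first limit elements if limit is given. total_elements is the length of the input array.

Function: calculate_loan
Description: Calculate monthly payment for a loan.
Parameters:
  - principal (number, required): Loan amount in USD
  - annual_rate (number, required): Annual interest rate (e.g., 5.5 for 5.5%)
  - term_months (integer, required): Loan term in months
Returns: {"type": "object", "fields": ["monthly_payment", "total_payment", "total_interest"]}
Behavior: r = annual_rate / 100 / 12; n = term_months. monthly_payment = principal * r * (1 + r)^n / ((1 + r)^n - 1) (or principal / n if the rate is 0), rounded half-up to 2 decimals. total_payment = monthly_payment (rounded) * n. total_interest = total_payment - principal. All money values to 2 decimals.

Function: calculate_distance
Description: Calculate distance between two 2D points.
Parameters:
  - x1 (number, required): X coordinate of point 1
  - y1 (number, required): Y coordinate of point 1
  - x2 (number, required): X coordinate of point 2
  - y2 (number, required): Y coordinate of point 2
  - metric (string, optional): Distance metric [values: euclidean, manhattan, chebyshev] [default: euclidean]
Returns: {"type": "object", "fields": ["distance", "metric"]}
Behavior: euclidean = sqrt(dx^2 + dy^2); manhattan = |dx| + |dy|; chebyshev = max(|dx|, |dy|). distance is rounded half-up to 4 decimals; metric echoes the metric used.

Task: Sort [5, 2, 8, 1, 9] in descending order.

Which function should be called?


The task needs a function whose description is: Sort a numeric array with optional limit.
sort_array


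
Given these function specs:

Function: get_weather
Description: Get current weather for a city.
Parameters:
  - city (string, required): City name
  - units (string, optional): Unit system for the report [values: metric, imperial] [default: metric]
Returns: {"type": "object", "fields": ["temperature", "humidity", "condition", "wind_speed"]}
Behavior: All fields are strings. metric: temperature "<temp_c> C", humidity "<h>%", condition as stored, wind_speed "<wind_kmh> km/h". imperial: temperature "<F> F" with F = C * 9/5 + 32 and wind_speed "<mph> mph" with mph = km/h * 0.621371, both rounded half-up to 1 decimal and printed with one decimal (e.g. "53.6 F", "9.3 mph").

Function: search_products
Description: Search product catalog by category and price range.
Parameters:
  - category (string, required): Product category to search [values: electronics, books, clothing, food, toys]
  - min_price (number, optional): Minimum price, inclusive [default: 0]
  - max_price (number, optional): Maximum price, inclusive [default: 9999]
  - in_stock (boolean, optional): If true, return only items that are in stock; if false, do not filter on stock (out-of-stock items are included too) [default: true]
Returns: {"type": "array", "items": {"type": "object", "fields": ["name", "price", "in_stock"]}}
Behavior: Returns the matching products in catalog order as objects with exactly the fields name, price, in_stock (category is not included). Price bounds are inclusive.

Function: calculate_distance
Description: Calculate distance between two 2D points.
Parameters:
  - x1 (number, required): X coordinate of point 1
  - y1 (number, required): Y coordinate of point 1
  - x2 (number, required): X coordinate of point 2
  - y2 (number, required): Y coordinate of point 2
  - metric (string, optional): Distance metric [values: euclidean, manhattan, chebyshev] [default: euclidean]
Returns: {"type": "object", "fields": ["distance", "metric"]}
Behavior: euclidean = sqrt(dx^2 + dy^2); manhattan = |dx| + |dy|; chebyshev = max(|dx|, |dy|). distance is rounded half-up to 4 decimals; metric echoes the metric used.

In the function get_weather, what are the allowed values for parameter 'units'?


The get_weather spec declares:
  - units (string, optional): Unit system for the report [values: metric, imperial] [default: metric]
Allowed values:
metric, imperial


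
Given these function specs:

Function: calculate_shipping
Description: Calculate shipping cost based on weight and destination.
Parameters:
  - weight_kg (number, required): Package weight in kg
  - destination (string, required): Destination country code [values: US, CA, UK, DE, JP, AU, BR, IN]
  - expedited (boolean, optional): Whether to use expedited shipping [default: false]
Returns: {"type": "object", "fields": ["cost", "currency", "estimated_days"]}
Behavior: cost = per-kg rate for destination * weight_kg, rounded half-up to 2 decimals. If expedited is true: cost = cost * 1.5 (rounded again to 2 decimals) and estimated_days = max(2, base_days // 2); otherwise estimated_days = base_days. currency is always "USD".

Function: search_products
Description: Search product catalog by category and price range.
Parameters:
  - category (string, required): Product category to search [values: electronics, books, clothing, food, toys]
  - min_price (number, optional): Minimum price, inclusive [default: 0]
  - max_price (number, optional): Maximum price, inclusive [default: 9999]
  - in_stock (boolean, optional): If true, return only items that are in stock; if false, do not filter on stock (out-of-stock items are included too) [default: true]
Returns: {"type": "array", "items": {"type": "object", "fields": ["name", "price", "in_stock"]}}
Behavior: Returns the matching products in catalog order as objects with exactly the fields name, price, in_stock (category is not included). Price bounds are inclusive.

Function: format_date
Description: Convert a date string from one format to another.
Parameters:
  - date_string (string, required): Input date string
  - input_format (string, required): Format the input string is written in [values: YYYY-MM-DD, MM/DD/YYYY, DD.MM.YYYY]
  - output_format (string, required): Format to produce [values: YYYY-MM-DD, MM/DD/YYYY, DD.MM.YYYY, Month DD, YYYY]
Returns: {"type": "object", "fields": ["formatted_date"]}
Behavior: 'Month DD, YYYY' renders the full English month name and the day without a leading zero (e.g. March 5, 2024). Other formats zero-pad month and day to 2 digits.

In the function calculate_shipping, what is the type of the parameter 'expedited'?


The calculate_shipping spec declares:
  - expedited (boolean, optional): Whether to use expedited shipping [default: false]
Type:
boolean


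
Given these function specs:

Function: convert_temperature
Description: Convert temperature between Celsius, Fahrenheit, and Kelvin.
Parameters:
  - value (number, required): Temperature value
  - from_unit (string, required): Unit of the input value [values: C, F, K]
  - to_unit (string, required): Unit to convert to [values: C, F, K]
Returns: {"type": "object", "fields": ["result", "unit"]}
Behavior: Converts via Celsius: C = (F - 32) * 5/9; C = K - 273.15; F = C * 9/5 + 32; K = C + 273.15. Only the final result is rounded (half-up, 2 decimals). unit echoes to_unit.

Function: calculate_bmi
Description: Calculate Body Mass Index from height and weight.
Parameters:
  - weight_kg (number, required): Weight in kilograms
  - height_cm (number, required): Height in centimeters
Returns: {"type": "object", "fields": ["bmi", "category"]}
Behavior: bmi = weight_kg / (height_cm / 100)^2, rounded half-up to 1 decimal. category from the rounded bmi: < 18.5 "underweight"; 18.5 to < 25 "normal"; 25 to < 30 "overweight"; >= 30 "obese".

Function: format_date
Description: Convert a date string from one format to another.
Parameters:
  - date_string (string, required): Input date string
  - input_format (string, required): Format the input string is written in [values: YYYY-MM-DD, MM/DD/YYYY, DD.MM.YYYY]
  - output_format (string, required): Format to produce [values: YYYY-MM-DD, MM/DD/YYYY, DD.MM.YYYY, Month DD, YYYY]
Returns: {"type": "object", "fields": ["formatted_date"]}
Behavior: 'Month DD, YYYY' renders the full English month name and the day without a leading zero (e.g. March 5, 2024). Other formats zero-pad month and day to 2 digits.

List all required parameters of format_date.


Parameters of format_date and their required/optional flag:
  date_string: required
  input_format: required
  output_format: required
date_string, input_format, output_format


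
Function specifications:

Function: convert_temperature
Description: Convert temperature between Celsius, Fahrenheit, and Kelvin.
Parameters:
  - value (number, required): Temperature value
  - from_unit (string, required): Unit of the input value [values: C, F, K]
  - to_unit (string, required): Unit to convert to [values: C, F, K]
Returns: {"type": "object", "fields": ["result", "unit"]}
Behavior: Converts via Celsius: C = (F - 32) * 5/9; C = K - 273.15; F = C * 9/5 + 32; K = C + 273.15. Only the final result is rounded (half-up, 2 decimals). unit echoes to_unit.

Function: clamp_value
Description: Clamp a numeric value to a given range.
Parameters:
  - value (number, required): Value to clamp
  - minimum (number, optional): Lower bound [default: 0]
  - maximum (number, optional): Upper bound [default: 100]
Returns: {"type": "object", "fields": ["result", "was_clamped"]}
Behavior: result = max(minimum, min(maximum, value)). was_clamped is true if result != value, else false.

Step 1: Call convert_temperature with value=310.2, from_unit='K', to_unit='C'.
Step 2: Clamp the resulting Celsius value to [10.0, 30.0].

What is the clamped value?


Step 1: convert_temperature(value=310.2, from_unit=K, to_unit=C)
  To C: 310.2 - 273.15 = 37.05
  Target is C: 37.05
  Round to 2 decimals: 37.05
  -> result = 37.05 C
Step 2: clamp_value(value=37.05, minimum=10.0, maximum=30.0)
  result = max(10.0, min(30.0, 37.05)) = max(10.0, 30.0) = 30.0
  was_clamped = (30.0 != 37.05) = true
  -> result = 30.0
30.0


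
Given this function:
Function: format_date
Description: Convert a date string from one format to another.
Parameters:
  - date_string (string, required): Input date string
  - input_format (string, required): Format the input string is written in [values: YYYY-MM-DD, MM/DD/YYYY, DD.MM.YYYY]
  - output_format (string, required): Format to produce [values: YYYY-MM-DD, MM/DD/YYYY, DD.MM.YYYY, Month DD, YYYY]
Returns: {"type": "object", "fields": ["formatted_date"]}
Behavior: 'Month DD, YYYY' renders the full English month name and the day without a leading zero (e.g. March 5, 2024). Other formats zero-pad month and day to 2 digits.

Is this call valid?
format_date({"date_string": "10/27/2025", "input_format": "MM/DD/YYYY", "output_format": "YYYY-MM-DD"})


Checking all required parameters present and types match... All valid.
Valid


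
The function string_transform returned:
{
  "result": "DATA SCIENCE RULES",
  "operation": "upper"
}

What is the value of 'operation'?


upper


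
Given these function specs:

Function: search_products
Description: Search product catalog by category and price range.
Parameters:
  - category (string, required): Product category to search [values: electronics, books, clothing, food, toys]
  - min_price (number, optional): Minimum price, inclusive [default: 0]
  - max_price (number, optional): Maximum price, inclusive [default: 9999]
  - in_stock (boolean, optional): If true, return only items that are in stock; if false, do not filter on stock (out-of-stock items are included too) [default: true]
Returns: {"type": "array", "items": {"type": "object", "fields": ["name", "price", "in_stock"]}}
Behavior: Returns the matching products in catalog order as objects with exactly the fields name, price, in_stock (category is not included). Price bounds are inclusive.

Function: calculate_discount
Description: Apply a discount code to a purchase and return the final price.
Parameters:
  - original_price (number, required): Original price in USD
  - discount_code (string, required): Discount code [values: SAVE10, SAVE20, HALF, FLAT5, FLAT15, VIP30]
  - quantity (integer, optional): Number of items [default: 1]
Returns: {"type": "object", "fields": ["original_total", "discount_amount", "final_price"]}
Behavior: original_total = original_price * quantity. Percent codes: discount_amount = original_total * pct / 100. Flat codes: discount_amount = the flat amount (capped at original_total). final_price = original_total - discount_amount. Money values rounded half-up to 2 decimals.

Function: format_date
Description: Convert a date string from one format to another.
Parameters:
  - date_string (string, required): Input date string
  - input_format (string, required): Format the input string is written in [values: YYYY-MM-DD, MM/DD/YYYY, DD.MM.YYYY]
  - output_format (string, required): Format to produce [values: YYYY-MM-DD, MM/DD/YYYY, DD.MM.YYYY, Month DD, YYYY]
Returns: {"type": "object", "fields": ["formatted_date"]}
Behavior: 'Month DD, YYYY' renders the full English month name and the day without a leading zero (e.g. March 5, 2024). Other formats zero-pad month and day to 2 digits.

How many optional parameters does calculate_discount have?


Parameters of calculate_discount: original_price (required), discount_code (required), quantity (optional)
Optional count:
1
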